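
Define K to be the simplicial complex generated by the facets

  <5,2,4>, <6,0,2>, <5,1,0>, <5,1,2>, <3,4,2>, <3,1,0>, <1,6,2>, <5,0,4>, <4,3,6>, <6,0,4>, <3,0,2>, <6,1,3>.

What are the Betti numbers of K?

We work with the vertex ordering 0 < 1 < 2 < 3 < 4 < 5 < 6. The simplices of K, each written with vertices in increasing order, are:

  0-simplices (7): [0], [1], [2], [3], [4], [5], [6]
  1-simplices (18): [0,1], [0,2], [0,3], [0,4], [0,5], [0,6], [1,2], [1,3], [1,5], [1,6], [2,3], [2,4], [2,5], [2,6], [3,4], [3,6], [4,5], [4,6]
  2-simplices (12): [0,1,3], [0,1,5], [0,2,3], [0,2,6], [0,4,5], [0,4,6], [1,2,5], [1,2,6], [1,3,6], [2,3,4], [2,4,5], [3,4,6]

Hence C_0 ≅ Z^7, C_1 ≅ Z^18, C_2 ≅ Z^12.

The boundary map ∂_1: C_1 → C_0 maps an edge to its endpoints' difference, ∂[p,q] = q − p.
As a 7×18 matrix over Z this has rank 6, with invariant factors (1,1,1,1,1,1).

The boundary map ∂_2: C_2 → C_1 sends each 2-simplex [p,q,r] to [q,r] − [p,r] + [p,q]. For instance
  ∂[0,4,5] = [4,5] − [0,5] + [0,4],
  ∂[3,4,6] = [4,6] − [3,6] + [3,4].
As a 18×12 matrix over Z this has rank 12, with invariant factors (1,1,1,1,1,1,1,1,1,1,1,2).

Now H_k = ker ∂_k / im ∂_{k+1}, so:

  H_0: rank C_0 − rank ∂_1 = 7 − 6 = 1, and the invariant factors of ∂_1 are all 1, so H_0 ≅ Z.
  H_1: rank ker ∂_1 − rank ∂_2 = (18 − 6) − 12 = 0, and ∂_2 has invariant factor 2 > 1, so H_1 ≅ Z_2.
  H_2: rank ker ∂_2 − rank ∂_3 = (12 − 12) − 0 = 0, and there is no ∂_3, so H_2 ≅ 0.

Hence the Betti numbers are b_0 = 1, b_1 = 0, b_2 = 0.

b_0 = 1, b_1 = 0, b_2 = 0.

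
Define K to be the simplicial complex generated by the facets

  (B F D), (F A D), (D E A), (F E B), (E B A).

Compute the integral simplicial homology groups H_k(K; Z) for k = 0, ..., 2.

H_0 ≅ Z,  H_1 ≅ Z,  H_2 = 0.

Fix the vertex order A < B < D < E < F and write every simplex with vertices in increasing order. Then dim K = 2 and the simplices of K are:

  0-simplices (5): A, B, D, E, F
  1-simplices (10): AB, AD, AE, AF, BD, BE, BF, DE, DF, EF
  2-simplices (5): ABE, ADE, ADF, BDF, BEF

so the chain groups are C_0 ≅ Z^5, C_1 ≅ Z^10, C_2 ≅ Z^5.

Boundary ∂_1: C_1 → C_0 is given by ∂[p,q] = [q] − [p]. For instance
  ∂EF = F − E.
As a 5×10 matrix over Z this has rank 4, with invariant factors (1,1,1,1).

Boundary ∂_2: C_2 → C_1 sends each 2-simplex [p,q,r] to [q,r] − [p,r] + [p,q]. For instance
  ∂BEF = EF − BF + BE,
  ∂BDF = DF − BF + BD.
The 10×5 boundary matrix has rank 5 and Smith normal form diag(1,1,1,1,1).

Computing H_k = (kernel of ∂_k) / (image of ∂_{k+1}):

  H_0: rank C_0 − rank ∂_1 = 5 − 4 = 1, and the invariant factors of ∂_1 are all 1, so H_0 ≅ Z.
  H_1: rank ker ∂_1 − rank ∂_2 = (10 − 4) − 5 = 1, and the invariant factors of ∂_2 are all 1, so H_1 ≅ Z.
  H_2: rank ker ∂_2 − rank ∂_3 = (5 − 5) − 0 = 0, and there is no ∂_3, so H_2 ≅ 0.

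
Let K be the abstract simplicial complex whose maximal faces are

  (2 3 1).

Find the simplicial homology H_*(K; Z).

K has 3 vertices, 3 edges, 1 triangle.
rank ∂_0 = 0, rank ∂_1 = 2 ⇒ b_0 = 3 − 0 − 2 = 1; all invariant factors of ∂_1 are 1 so no torsion. So H_0 ≅ Z.
rank ∂_1 = 2, rank ∂_2 = 1 ⇒ b_1 = 3 − 2 − 1 = 0; all invariant factors of ∂_2 are 1 so no torsion. So H_1 ≅ 0.
rank ∂_2 = 1, rank ∂_3 = 0 ⇒ b_2 = 1 − 1 − 0 = 0. So H_2 ≅ 0.

H_0 ≅ Z,  H_1 = 0,  H_2 = 0.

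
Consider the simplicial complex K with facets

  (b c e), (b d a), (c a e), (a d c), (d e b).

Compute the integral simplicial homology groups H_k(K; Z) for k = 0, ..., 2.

H_0 = Z,  H_1 = Z,  H_2 = 0.

Order the vertices as a < b < c < d < e. Listing each simplex with vertices in this order, K has dimension 2 with simplices:

  0-simplices (5): a, b, c, d, e
  1-simplices (10): ab, ac, ad, ae, bc, bd, be, cd, ce, de
  2-simplices (5): abd, acd, ace, bce, bde

giving chain groups C_0 ≅ Z^5, C_1 ≅ Z^10, C_2 ≅ Z^5.

The boundary map ∂_1: C_1 → C_0 maps an edge to its endpoints' difference, ∂[p,q] = q − p. For instance
  ∂de = e − d.
As a 5×10 matrix over Z this has rank 4, with invariant factors (1,1,1,1).

The boundary map ∂_2: C_2 → C_1 maps a triangle to the signed sum of its edges. For instance
  ∂bce = ce − be + bc,
  ∂abd = bd − ad + ab.
The resulting 10×5 matrix has rank 5, and its Smith normal form has invariant factors (1,1,1,1,1).

Reading off H_k = ker ∂_k / im ∂_{k+1}:

  H_0: rank C_0 − rank ∂_1 = 5 − 4 = 1, and the invariant factors of ∂_1 are all 1, so H_0 = Z.
  H_1: rank ker ∂_1 − rank ∂_2 = (10 − 4) − 5 = 1, and the invariant factors of ∂_2 are all 1, so H_1 = Z.
  H_2: rank ker ∂_2 − rank ∂_3 = (5 − 5) − 0 = 0, and there is no ∂_3, so H_2 = 0.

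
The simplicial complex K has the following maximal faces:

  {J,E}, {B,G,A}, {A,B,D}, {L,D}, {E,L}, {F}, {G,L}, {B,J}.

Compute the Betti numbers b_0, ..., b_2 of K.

Fix the vertex order A < B < D < E < F < G < J < L and write every simplex with vertices in increasing order. Then dim K = 2 and the simplices of K are:

  0-simplices (8): A, B, D, E, F, G, J, L
  1-simplices (10): AB, AD, AG, BD, BG, BJ, DL, EJ, EL, GL
  2-simplices (2): ABD, ABG

Hence C_0 ≅ Z^8, C_1 ≅ Z^10, C_2 ≅ Z^2.

∂_1: C_1 → C_0 is given by ∂[p,q] = [q] − [p].
The resulting 8×10 matrix has rank 6, and its Smith normal form has invariant factors (1,1,1,1,1,1).

∂_2: C_2 → C_1 sends each 2-simplex [p,q,r] to [q,r] − [p,r] + [p,q]. For instance
  ∂ABG = BG − AG + AB,
  ∂ABD = BD − AD + AB.
As a 10×2 matrix over Z this has rank 2, with invariant factors (1,1).

Computing H_k = (kernel of ∂_k) / (image of ∂_{k+1}):

  H_0: rank C_0 − rank ∂_1 = 8 − 6 = 2, and the invariant factors of ∂_1 are all 1, so H_0 ≅ Z^2.
  H_1: rank ker ∂_1 − rank ∂_2 = (10 − 6) − 2 = 2, and the invariant factors of ∂_2 are all 1, so H_1 ≅ Z^2.
  H_2: rank ker ∂_2 − rank ∂_3 = (2 − 2) − 0 = 0, and there is no ∂_3, so H_2 ≅ 0.

Hence the Betti numbers are b_0 = 2, b_1 = 2, b_2 = 0.

b_0 = 2, b_1 = 2, b_2 = 0.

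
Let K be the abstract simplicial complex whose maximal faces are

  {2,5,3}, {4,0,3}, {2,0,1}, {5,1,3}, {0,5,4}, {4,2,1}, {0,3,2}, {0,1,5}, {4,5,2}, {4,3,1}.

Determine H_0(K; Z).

H_0 = Z.

Take the total order 0 < 1 < 2 < 3 < 4 < 5 on the vertex set. Then K (dimension 2) consists of the simplices:

  0-simplices (6): [0], [1], [2], [3], [4], [5]
  1-simplices (15): [0,1], [0,2], [0,3], [0,4], [0,5], [1,2], [1,3], [1,4], [1,5], [2,3], [2,4], [2,5], [3,4], [3,5], [4,5]
  2-simplices (10): [0,1,2], [0,1,5], [0,2,3], [0,3,4], [0,4,5], [1,2,4], [1,3,4], [1,3,5], [2,3,5], [2,4,5]

giving chain groups C_0 ≅ Z^6, C_1 ≅ Z^15, C_2 ≅ Z^10.

The boundary map ∂_1: C_1 → C_0 maps an edge to its endpoints' difference, ∂[p,q] = q − p.
This gives a 6×15 integer matrix of rank 5; reducing to Smith normal form yields diagonal entries (1,1,1,1,1).

The boundary map ∂_2: C_2 → C_1 maps a triangle to the signed sum of its edges. For instance
  ∂[1,3,5] = [3,5] − [1,5] + [1,3],
  ∂[1,2,4] = [2,4] − [1,4] + [1,2].
As a 15×10 matrix over Z this has rank 10, with invariant factors (1,1,1,1,1,1,1,1,1,2).

Computing H_k = (kernel of ∂_k) / (image of ∂_{k+1}):

  H_0: rank C_0 − rank ∂_1 = 6 − 5 = 1, and the invariant factors of ∂_1 are all 1, so H_0 = Z.

(K is a triangulation of the real projective plane RP^2.)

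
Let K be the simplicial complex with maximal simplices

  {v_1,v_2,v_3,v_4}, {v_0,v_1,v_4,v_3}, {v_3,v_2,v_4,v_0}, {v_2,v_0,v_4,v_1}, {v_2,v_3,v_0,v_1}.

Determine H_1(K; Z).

Order the vertices as v_0 < v_1 < v_2 < v_3 < v_4. Listing each simplex with vertices in this order, K has dimension 3 with simplices:

  0-simplices (5): [v_0], [v_1], [v_2], [v_3], [v_4]
  1-simplices (10): [v_0,v_1], [v_0,v_2], [v_0,v_3], [v_0,v_4], [v_1,v_2], [v_1,v_3], [v_1,v_4], [v_2,v_3], [v_2,v_4], [v_3,v_4]
  2-simplices (10): [v_0,v_1,v_2], [v_0,v_1,v_3], [v_0,v_1,v_4], [v_0,v_2,v_3], [v_0,v_2,v_4], [v_0,v_3,v_4], [v_1,v_2,v_3], [v_1,v_2,v_4], [v_1,v_3,v_4], [v_2,v_3,v_4]
  3-simplices (5): [v_0,v_1,v_2,v_3], [v_0,v_1,v_2,v_4], [v_0,v_1,v_3,v_4], [v_0,v_2,v_3,v_4], [v_1,v_2,v_3,v_4]

Hence C_0 ≅ Z^5, C_1 ≅ Z^10, C_2 ≅ Z^10, C_3 ≅ Z^5.

Boundary ∂_1: C_1 → C_0 maps an edge to its endpoints' difference, ∂[p,q] = q − p. For instance
  ∂[v_0,v_4] = [v_4] − [v_0].
The 5×10 boundary matrix has rank 4 and Smith normal form diag(1,1,1,1).

The boundary map ∂_2: C_2 → C_1 maps a triangle to the signed sum of its edges. For instance
  ∂[v_0,v_2,v_4] = [v_2,v_4] − [v_0,v_4] + [v_0,v_2],
  ∂[v_2,v_3,v_4] = [v_3,v_4] − [v_2,v_4] + [v_2,v_3].
This gives a 10×10 integer matrix of rank 6; reducing to Smith normal form yields diagonal entries (1,1,1,1,1,1).

∂_3: C_3 → C_2 sends each 3-simplex σ to the alternating sum Σ_i (−1)^i (σ with its i-th vertex removed). For instance
  ∂[v_0,v_2,v_3,v_4] = [v_2,v_3,v_4] − [v_0,v_3,v_4] + [v_0,v_2,v_4] − [v_0,v_2,v_3],
  ∂[v_1,v_2,v_3,v_4] = [v_2,v_3,v_4] − [v_1,v_3,v_4] + [v_1,v_2,v_4] − [v_1,v_2,v_3].
The resulting 10×5 matrix has rank 4, and its Smith normal form has invariant factors (1,1,1,1).

Now H_k = ker ∂_k / im ∂_{k+1}, so:

  H_1: rank ker ∂_1 − rank ∂_2 = (10 − 4) − 6 = 0, and the invariant factors of ∂_2 are all 1, so H_1 ≅ 0.

(K is a triangulation of the 3-sphere S^3.)

H_1 = 0.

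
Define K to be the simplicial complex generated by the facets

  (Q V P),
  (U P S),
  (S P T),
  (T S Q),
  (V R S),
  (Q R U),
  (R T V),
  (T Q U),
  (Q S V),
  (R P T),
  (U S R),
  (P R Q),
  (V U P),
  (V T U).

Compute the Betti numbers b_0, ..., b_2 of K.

K has 7 vertices, 21 edges, 14 triangles.
rank ∂_0 = 0, rank ∂_1 = 6 ⇒ b_0 = 7 − 0 − 6 = 1; all invariant factors of ∂_1 are 1 so no torsion. So H_0 = Z.
rank ∂_1 = 6, rank ∂_2 = 13 ⇒ b_1 = 21 − 6 − 13 = 2; all invariant factors of ∂_2 are 1 so no torsion. So H_1 = Z^2.
rank ∂_2 = 13, rank ∂_3 = 0 ⇒ b_2 = 14 − 13 − 0 = 1. So H_2 = Z.

b_0 = 1, b_1 = 2, b_2 = 1.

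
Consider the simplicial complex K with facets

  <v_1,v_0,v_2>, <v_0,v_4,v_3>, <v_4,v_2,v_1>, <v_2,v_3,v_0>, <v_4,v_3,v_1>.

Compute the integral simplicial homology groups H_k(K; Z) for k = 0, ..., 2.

H_0 ≅ Z,  H_1 ≅ Z,  H_2 = 0.

Fix the vertex order v_0 < v_1 < v_2 < v_3 < v_4 and write every simplex with vertices in increasing order. Then dim K = 2 and the simplices of K are:

  0-simplices (5): [v_0], [v_1], [v_2], [v_3], [v_4]
  1-simplices (10): [v_0,v_1], [v_0,v_2], [v_0,v_3], [v_0,v_4], [v_1,v_2], [v_1,v_3], [v_1,v_4], [v_2,v_3], [v_2,v_4], [v_3,v_4]
  2-simplices (5): [v_0,v_1,v_2], [v_0,v_2,v_3], [v_0,v_3,v_4], [v_1,v_2,v_4], [v_1,v_3,v_4]

Hence C_0 ≅ Z^5, C_1 ≅ Z^10, C_2 ≅ Z^5.

The boundary map ∂_1: C_1 → C_0 sends each edge [p,q] (with p < q) to q − p. For instance
  ∂[v_1,v_4] = [v_4] − [v_1].
This gives a 5×10 integer matrix of rank 4; reducing to Smith normal form yields diagonal entries (1,1,1,1).

Boundary ∂_2: C_2 → C_1 acts by ∂[p,q,r] = [q,r] − [p,r] + [p,q]. For instance
  ∂[v_0,v_1,v_2] = [v_1,v_2] − [v_0,v_2] + [v_0,v_1],
  ∂[v_1,v_3,v_4] = [v_3,v_4] − [v_1,v_4] + [v_1,v_3].
The resulting 10×5 matrix has rank 5, and its Smith normal form has invariant factors (1,1,1,1,1).

Now H_k = ker ∂_k / im ∂_{k+1}, so:

  H_0: rank C_0 − rank ∂_1 = 5 − 4 = 1, and the invariant factors of ∂_1 are all 1, so H_0 = Z.
  H_1: rank ker ∂_1 − rank ∂_2 = (10 − 4) − 5 = 1, and the invariant factors of ∂_2 are all 1, so H_1 = Z.
  H_2: rank ker ∂_2 − rank ∂_3 = (5 − 5) − 0 = 0, and there is no ∂_3, so H_2 = 0.

As a check, the Euler characteristic is 5 − 10 + 5 = 0, which agrees with 1 − 1 + 0 = 0.
(K is a triangulation of the Möbius band.)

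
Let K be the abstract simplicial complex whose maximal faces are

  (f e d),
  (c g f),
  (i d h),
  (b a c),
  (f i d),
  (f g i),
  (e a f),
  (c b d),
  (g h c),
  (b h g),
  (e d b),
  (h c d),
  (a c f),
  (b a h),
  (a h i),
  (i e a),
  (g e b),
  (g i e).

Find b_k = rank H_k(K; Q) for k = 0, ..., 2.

b_0 = 1, b_1 = 1, b_2 = 0.

Take the total order a < b < c < d < e < f < g < h < i on the vertex set. Then K (dimension 2) consists of the simplices:

  0-simplices (9): a, b, c, d, e, f, g, h, i
  1-simplices (27): ab, ac, ae, af, ah, ai, bc, bd, be, bg, bh, cd, cf, cg, ch, de, df, dh, di, ef, eg, ei, fg, fi, gh, gi, hi
  2-simplices (18): abc, abh, acf, aef, aei, ahi, bcd, bde, beg, bgh, cdh, cfg, cgh, def, dfi, dhi, egi, fgi

so the chain groups are C_0 ≅ Z^9, C_1 ≅ Z^27, C_2 ≅ Z^18.

∂_1: C_1 → C_0 maps an edge to its endpoints' difference, ∂[p,q] = q − p.
The resulting 9×27 matrix has rank 8, and its Smith normal form has invariant factors (1,1,1,1,1,1,1,1).

∂_2: C_2 → C_1 maps a triangle to the signed sum of its edges. For instance
  ∂aei = ei − ai + ae,
  ∂aef = ef − af + ae.
The resulting 27×18 matrix has rank 18, and its Smith normal form has invariant factors (1,1,1,1,1,1,1,1,1,1,1,1,1,1,1,1,1,2).

From H_k ≅ ker(∂_k) / im(∂_{k+1}) we obtain:

  H_0: rank C_0 − rank ∂_1 = 9 − 8 = 1, and the invariant factors of ∂_1 are all 1, so H_0 ≅ Z.
  H_1: rank ker ∂_1 − rank ∂_2 = (27 − 8) − 18 = 1, and ∂_2 has invariant factor 2 > 1, so H_1 ≅ Z ⊕ Z/2Z.
  H_2: rank ker ∂_2 − rank ∂_3 = (18 − 18) − 0 = 0, and there is no ∂_3, so H_2 ≅ 0.

As a check, the Euler characteristic is 9 − 27 + 18 = 0, which agrees with 1 − 1 + 0 = 0.

Hence the Betti numbers are b_0 = 1, b_1 = 1, b_2 = 0.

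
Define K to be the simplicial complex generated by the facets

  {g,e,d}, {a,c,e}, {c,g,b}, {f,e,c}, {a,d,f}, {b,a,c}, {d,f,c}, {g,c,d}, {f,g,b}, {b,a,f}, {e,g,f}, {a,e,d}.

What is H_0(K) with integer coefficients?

H_0 ≅ Z.

Take the total order a < b < c < d < e < f < g on the vertex set. Then K (dimension 2) consists of the simplices:

  0-simplices (7): a, b, c, d, e, f, g
  1-simplices (18): ab, ac, ad, ae, af, bc, bf, bg, cd, ce, cf, cg, de, df, dg, ef, eg, fg
  2-simplices (12): abc, abf, ace, ade, adf, bcg, bfg, cdf, cdg, cef, deg, efg

Hence C_0 ≅ Z^7, C_1 ≅ Z^18, C_2 ≅ Z^12.

∂_1: C_1 → C_0 maps an edge to its endpoints' difference, ∂[p,q] = q − p.
This gives a 7×18 integer matrix of rank 6; reducing to Smith normal form yields diagonal entries (1,1,1,1,1,1).

∂_2: C_2 → C_1 sends each 2-simplex [p,q,r] to [q,r] − [p,r] + [p,q]. For instance
  ∂abc = bc − ac + ab,
  ∂cdg = dg − cg + cd.
The 18×12 boundary matrix has rank 12 and Smith normal form diag(1,1,1,1,1,1,1,1,1,1,1,2).

Reading off H_k = ker ∂_k / im ∂_{k+1}:

  H_0: rank C_0 − rank ∂_1 = 7 − 6 = 1, and the invariant factors of ∂_1 are all 1, so H_0 ≅ Z.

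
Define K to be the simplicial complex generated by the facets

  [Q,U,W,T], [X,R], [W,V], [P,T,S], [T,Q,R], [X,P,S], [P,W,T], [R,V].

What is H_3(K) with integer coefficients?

K has 9 vertices, 17 edges, 8 triangles, 1 3-simplex.
rank ∂_3 = 1, rank ∂_4 = 0 ⇒ b_3 = 1 − 1 − 0 = 0. So H_3 ≅ 0.

H_3 ≅ 0.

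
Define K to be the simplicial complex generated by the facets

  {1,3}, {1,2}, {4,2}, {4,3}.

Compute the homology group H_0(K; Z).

H_0 = Z.

Take the total order 1 < 2 < 3 < 4 on the vertex set. Then K (dimension 1) consists of the simplices:

  0-simplices (4): [1], [2], [3], [4]
  1-simplices (4): [1,2], [1,3], [2,4], [3,4]

Hence C_0 ≅ Z^4, C_1 ≅ Z^4.

∂_1: C_1 → C_0 sends each edge [p,q] (with p < q) to q − p. For instance
  ∂[1,3] = [3] − [1].
The 4×4 boundary matrix has rank 3 and Smith normal form diag(1,1,1).

Computing H_k = (kernel of ∂_k) / (image of ∂_{k+1}):

  H_0: rank C_0 − rank ∂_1 = 4 − 3 = 1, and the invariant factors of ∂_1 are all 1, so H_0 ≅ Z.

(K is a triangulation of the circle S^1.)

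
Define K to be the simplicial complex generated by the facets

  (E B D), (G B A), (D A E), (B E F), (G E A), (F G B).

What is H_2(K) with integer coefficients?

K has 6 vertices, 12 edges, 6 triangles.
rank ∂_2 = 6, rank ∂_3 = 0 ⇒ b_2 = 6 − 6 − 0 = 0. So H_2 = 0.

H_2 ≅ 0.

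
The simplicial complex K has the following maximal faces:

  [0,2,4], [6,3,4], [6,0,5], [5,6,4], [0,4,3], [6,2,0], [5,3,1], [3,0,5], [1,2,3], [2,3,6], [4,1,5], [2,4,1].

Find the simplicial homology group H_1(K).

K has 7 vertices, 18 edges, 12 triangles.
rank ∂_1 = 6, rank ∂_2 = 12 ⇒ b_1 = 18 − 6 − 12 = 0; ∂_2 has invariant factor(s) [2] giving torsion. So H_1 ≅ Z/2.

H_1 = Z/2.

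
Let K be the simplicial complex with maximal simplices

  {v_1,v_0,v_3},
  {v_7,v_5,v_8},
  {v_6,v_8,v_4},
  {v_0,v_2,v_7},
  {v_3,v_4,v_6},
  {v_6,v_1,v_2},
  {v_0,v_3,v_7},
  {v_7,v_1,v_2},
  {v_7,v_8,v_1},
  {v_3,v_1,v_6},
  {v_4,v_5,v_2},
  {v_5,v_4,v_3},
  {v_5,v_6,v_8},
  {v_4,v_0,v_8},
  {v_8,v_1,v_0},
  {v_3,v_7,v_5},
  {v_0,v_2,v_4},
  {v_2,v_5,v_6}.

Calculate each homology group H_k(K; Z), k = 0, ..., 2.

K has 9 vertices, 27 edges, 18 triangles.
rank ∂_0 = 0, rank ∂_1 = 8 ⇒ b_0 = 9 − 0 − 8 = 1; all invariant factors of ∂_1 are 1 so no torsion. So H_0 = Z.
rank ∂_1 = 8, rank ∂_2 = 18 ⇒ b_1 = 27 − 8 − 18 = 1; ∂_2 has invariant factor(s) [2] giving torsion. So H_1 = Z × Z/2.
rank ∂_2 = 18, rank ∂_3 = 0 ⇒ b_2 = 18 − 18 − 0 = 0. So H_2 = 0.

H_0 = Z,  H_1 = Z × Z/2,  H_2 = 0.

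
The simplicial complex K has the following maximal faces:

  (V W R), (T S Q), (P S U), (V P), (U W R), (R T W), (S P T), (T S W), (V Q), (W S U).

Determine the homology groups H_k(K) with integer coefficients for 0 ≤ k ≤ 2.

We work with the vertex ordering P < Q < R < S < T < U < V < W. The simplices of K, each written with vertices in increasing order, are:

  0-simplices (8): P, Q, R, S, T, U, V, W
  1-simplices (17): PS, PT, PU, PV, QS, QT, QV, RT, RU, RV, RW, ST, SU, SW, TW, UW, VW
  2-simplices (8): PST, PSU, QST, RTW, RUW, RVW, STW, SUW

Hence C_0 ≅ Z^8, C_1 ≅ Z^17, C_2 ≅ Z^8.

The boundary map ∂_1: C_1 → C_0 is given by ∂[p,q] = [q] − [p]. For instance
  ∂PT = T − P.
As a 8×17 matrix over Z this has rank 7, with invariant factors (1,1,1,1,1,1,1).

Boundary ∂_2: C_2 → C_1 sends each 2-simplex [p,q,r] to [q,r] − [p,r] + [p,q]. For instance
  ∂PST = ST − PT + PS,
  ∂SUW = UW − SW + SU.
This gives a 17×8 integer matrix of rank 8; reducing to Smith normal form yields diagonal entries (1,1,1,1,1,1,1,1).

Reading off H_k = ker ∂_k / im ∂_{k+1}:

  H_0: rank C_0 − rank ∂_1 = 8 − 7 = 1, and the invariant factors of ∂_1 are all 1, so H_0 ≅ Z.
  H_1: rank ker ∂_1 − rank ∂_2 = (17 − 7) − 8 = 2, and the invariant factors of ∂_2 are all 1, so H_1 ≅ Z^2.
  H_2: rank ker ∂_2 − rank ∂_3 = (8 − 8) − 0 = 0, and there is no ∂_3, so H_2 ≅ 0.

H_0 = Z,  H_1 = Z^2,  H_2 = 0.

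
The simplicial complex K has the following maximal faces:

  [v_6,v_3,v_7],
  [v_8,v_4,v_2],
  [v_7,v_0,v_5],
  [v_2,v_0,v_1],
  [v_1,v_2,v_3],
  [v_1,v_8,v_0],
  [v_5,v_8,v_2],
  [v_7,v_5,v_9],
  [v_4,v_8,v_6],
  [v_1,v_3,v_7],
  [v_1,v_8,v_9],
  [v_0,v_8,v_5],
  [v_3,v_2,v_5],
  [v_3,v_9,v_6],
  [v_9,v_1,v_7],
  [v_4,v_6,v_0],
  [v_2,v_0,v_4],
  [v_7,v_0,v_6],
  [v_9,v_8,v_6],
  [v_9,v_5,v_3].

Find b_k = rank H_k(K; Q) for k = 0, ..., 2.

b_0 = 1, b_1 = 1, b_2 = 0.

Take the total order v_0 < v_1 < v_2 < v_3 < v_4 < v_5 < v_6 < v_7 < v_8 < v_9 on the vertex set. Then K (dimension 2) consists of the simplices:

  0-simplices (10): [v_0], [v_1], [v_2], [v_3], [v_4], [v_5], [v_6], [v_7], [v_8], [v_9]
  1-simplices (30): (30 of them)
  2-simplices (20): (20 of them)

giving chain groups C_0 ≅ Z^10, C_1 ≅ Z^30, C_2 ≅ Z^20.

Boundary ∂_1: C_1 → C_0 maps an edge to its endpoints' difference, ∂[p,q] = q − p.
This gives a 10×30 integer matrix of rank 9; reducing to Smith normal form yields diagonal entries (1,1,1,1,1,1,1,1,1).

∂_2: C_2 → C_1 sends each 2-simplex [p,q,r] to [q,r] − [p,r] + [p,q]. For instance
  ∂[v_3,v_5,v_9] = [v_5,v_9] − [v_3,v_9] + [v_3,v_5],
  ∂[v_1,v_8,v_9] = [v_8,v_9] − [v_1,v_9] + [v_1,v_8].
The resulting 30×20 matrix has rank 20, and its Smith normal form has invariant factors (1,1,1,1,1,1,1,1,1,1,1,1,1,1,1,1,1,1,1,2).

Reading off H_k = ker ∂_k / im ∂_{k+1}:

  H_0: rank C_0 − rank ∂_1 = 10 − 9 = 1, and the invariant factors of ∂_1 are all 1, so H_0 ≅ Z.
  H_1: rank ker ∂_1 − rank ∂_2 = (30 − 9) − 20 = 1, and ∂_2 has invariant factor 2 > 1, so H_1 ≅ Z ⊕ Z/2.
  H_2: rank ker ∂_2 − rank ∂_3 = (20 − 20) − 0 = 0, and there is no ∂_3, so H_2 ≅ 0.

As a check, the Euler characteristic is 10 − 30 + 20 = 0, which agrees with 1 − 1 + 0 = 0.

Hence the Betti numbers are b_0 = 1, b_1 = 1, b_2 = 0.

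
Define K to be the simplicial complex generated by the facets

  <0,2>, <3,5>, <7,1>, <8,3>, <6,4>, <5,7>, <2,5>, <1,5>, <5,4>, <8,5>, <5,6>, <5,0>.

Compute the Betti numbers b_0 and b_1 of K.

b_0 = 1, b_1 = 4.

Order the vertices as 0 < 1 < 2 < 3 < 4 < 5 < 6 < 7 < 8. Listing each simplex with vertices in this order, K has dimension 1 with simplices:

  0-simplices (9): [0], [1], [2], [3], [4], [5], [6], [7], [8]
  1-simplices (12): [0,2], [0,5], [1,5], [1,7], [2,5], [3,5], [3,8], [4,5], [4,6], [5,6], [5,7], [5,8]

giving chain groups C_0 ≅ Z^9, C_1 ≅ Z^12.

∂_1: C_1 → C_0 sends each edge [p,q] (with p < q) to q − p. For instance
  ∂[1,7] = [7] − [1].
This gives a 9×12 integer matrix of rank 8; reducing to Smith normal form yields diagonal entries (1,1,1,1,1,1,1,1).

Now H_k = ker ∂_k / im ∂_{k+1}, so:

  H_0: rank C_0 − rank ∂_1 = 9 − 8 = 1, and the invariant factors of ∂_1 are all 1, so H_0 ≅ Z.
  H_1: rank ker ∂_1 − rank ∂_2 = (12 − 8) − 0 = 4, and there is no ∂_2, so H_1 ≅ Z^4.

Hence the Betti numbers are b_0 = 1, b_1 = 4.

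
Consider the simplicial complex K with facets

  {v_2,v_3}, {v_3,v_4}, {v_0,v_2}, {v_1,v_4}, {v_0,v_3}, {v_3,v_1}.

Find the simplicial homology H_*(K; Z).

K has 5 vertices, 6 edges.
rank ∂_0 = 0, rank ∂_1 = 4 ⇒ b_0 = 5 − 0 − 4 = 1; all invariant factors of ∂_1 are 1 so no torsion. So H_0 ≅ Z.
rank ∂_1 = 4, rank ∂_2 = 0 ⇒ b_1 = 6 − 4 − 0 = 2. So H_1 ≅ Z^2.

H_0 ≅ Z,  H_1 ≅ Z^2.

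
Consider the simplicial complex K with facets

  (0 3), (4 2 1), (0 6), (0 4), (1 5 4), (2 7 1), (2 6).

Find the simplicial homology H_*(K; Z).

We work with the vertex ordering 0 < 1 < 2 < 3 < 4 < 5 < 6 < 7. The simplices of K, each written with vertices in increasing order, are:

  0-simplices (8): [0], [1], [2], [3], [4], [5], [6], [7]
  1-simplices (11): [0,3], [0,4], [0,6], [1,2], [1,4], [1,5], [1,7], [2,4], [2,6], [2,7], [4,5]
  2-simplices (3): [1,2,4], [1,2,7], [1,4,5]

Hence C_0 ≅ Z^8, C_1 ≅ Z^11, C_2 ≅ Z^3.

Boundary ∂_1: C_1 → C_0 is given by ∂[p,q] = [q] − [p]. For instance
  ∂[2,7] = [7] − [2].
The 8×11 boundary matrix has rank 7 and Smith normal form diag(1,1,1,1,1,1,1).

The boundary map ∂_2: C_2 → C_1 sends each 2-simplex [p,q,r] to [q,r] − [p,r] + [p,q]. For instance
  ∂[1,4,5] = [4,5] − [1,5] + [1,4],
  ∂[1,2,7] = [2,7] − [1,7] + [1,2].
As a 11×3 matrix over Z this has rank 3, with invariant factors (1,1,1).

Computing H_k = (kernel of ∂_k) / (image of ∂_{k+1}):

  H_0: rank C_0 − rank ∂_1 = 8 − 7 = 1, and the invariant factors of ∂_1 are all 1, so H_0 = Z.
  H_1: rank ker ∂_1 − rank ∂_2 = (11 − 7) − 3 = 1, and the invariant factors of ∂_2 are all 1, so H_1 = Z.
  H_2: rank ker ∂_2 − rank ∂_3 = (3 − 3) − 0 = 0, and there is no ∂_3, so H_2 = 0.

H_0 ≅ Z,  H_1 ≅ Z,  H_2 = 0.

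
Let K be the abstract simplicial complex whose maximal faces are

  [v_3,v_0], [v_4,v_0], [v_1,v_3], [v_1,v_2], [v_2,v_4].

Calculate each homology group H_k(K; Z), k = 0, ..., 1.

We work with the vertex ordering v_0 < v_1 < v_2 < v_3 < v_4. The simplices of K, each written with vertices in increasing order, are:

  0-simplices (5): [v_0], [v_1], [v_2], [v_3], [v_4]
  1-simplices (5): [v_0,v_3], [v_0,v_4], [v_1,v_2], [v_1,v_3], [v_2,v_4]

giving chain groups C_0 ≅ Z^5, C_1 ≅ Z^5.

∂_1: C_1 → C_0 is given by ∂[p,q] = [q] − [p]. For instance
  ∂[v_1,v_3] = [v_3] − [v_1].
The 5×5 boundary matrix has rank 4 and Smith normal form diag(1,1,1,1).

Reading off H_k = ker ∂_k / im ∂_{k+1}:

  H_0: rank C_0 − rank ∂_1 = 5 − 4 = 1, and the invariant factors of ∂_1 are all 1, so H_0 ≅ Z.
  H_1: rank ker ∂_1 − rank ∂_2 = (5 − 4) − 0 = 1, and there is no ∂_2, so H_1 ≅ Z.

As a check, the Euler characteristic is 5 − 5 = 0, which agrees with 1 − 1 = 0.
(K is a triangulation of the circle S^1.)

H_0 ≅ Z,  H_1 ≅ Z.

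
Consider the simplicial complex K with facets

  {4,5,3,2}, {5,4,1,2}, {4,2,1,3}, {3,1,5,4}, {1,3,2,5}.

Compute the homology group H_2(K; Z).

H_2 = 0.

Fix the vertex order 1 < 2 < 3 < 4 < 5 and write every simplex with vertices in increasing order. Then dim K = 3 and the simplices of K are:

  0-simplices (5): [1], [2], [3], [4], [5]
  1-simplices (10): [1,2], [1,3], [1,4], [1,5], [2,3], [2,4], [2,5], [3,4], [3,5], [4,5]
  2-simplices (10): [1,2,3], [1,2,4], [1,2,5], [1,3,4], [1,3,5], [1,4,5], [2,3,4], [2,3,5], [2,4,5], [3,4,5]
  3-simplices (5): [1,2,3,4], [1,2,3,5], [1,2,4,5], [1,3,4,5], [2,3,4,5]

Hence C_0 ≅ Z^5, C_1 ≅ Z^10, C_2 ≅ Z^10, C_3 ≅ Z^5.

The boundary map ∂_1: C_1 → C_0 sends each edge [p,q] (with p < q) to q − p. For instance
  ∂[2,4] = [4] − [2].
As a 5×10 matrix over Z this has rank 4, with invariant factors (1,1,1,1).

∂_2: C_2 → C_1 acts by ∂[p,q,r] = [q,r] − [p,r] + [p,q]. For instance
  ∂[1,2,4] = [2,4] − [1,4] + [1,2],
  ∂[1,4,5] = [4,5] − [1,5] + [1,4].
The resulting 10×10 matrix has rank 6, and its Smith normal form has invariant factors (1,1,1,1,1,1).

Boundary ∂_3: C_3 → C_2 sends each 3-simplex σ to the alternating sum Σ_i (−1)^i (σ with its i-th vertex removed). For instance
  ∂[1,2,3,5] = [2,3,5] − [1,3,5] + [1,2,5] − [1,2,3],
  ∂[1,2,3,4] = [2,3,4] − [1,3,4] + [1,2,4] − [1,2,3].
The resulting 10×5 matrix has rank 4, and its Smith normal form has invariant factors (1,1,1,1).

Computing H_k = (kernel of ∂_k) / (image of ∂_{k+1}):

  H_2: rank ker ∂_2 − rank ∂_3 = (10 − 6) − 4 = 0, and the invariant factors of ∂_3 are all 1, so H_2 = 0.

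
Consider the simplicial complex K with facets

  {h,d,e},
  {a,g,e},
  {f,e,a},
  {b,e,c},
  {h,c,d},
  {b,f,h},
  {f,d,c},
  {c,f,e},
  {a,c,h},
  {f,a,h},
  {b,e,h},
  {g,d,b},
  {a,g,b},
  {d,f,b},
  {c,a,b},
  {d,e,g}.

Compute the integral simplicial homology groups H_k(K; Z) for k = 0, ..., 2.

We work with the vertex ordering a < b < c < d < e < f < g < h. The simplices of K, each written with vertices in increasing order, are:

  0-simplices (8): a, b, c, d, e, f, g, h
  1-simplices (24): ab, ac, ae, af, ag, ah, bc, bd, be, bf, bg, bh, cd, ce, cf, ch, de, df, dg, dh, ef, eg, eh, fh
  2-simplices (16): abc, abg, ach, aef, aeg, afh, bce, bdf, bdg, beh, bfh, cdf, cdh, cef, deg, deh

so the chain groups are C_0 ≅ Z^8, C_1 ≅ Z^24, C_2 ≅ Z^16.

Boundary ∂_1: C_1 → C_0 maps an edge to its endpoints' difference, ∂[p,q] = q − p.
This gives a 8×24 integer matrix of rank 7; reducing to Smith normal form yields diagonal entries (1,1,1,1,1,1,1).

Boundary ∂_2: C_2 → C_1 sends each 2-simplex [p,q,r] to [q,r] − [p,r] + [p,q]. For instance
  ∂abc = bc − ac + ab,
  ∂bfh = fh − bh + bf.
The resulting 24×16 matrix has rank 15, and its Smith normal form has invariant factors (1,1,1,1,1,1,1,1,1,1,1,1,1,1,1).

Computing H_k = (kernel of ∂_k) / (image of ∂_{k+1}):

  H_0: rank C_0 − rank ∂_1 = 8 − 7 = 1, and the invariant factors of ∂_1 are all 1, so H_0 = Z.
  H_1: rank ker ∂_1 − rank ∂_2 = (24 − 7) − 15 = 2, and the invariant factors of ∂_2 are all 1, so H_1 = Z^2.
  H_2: rank ker ∂_2 − rank ∂_3 = (16 − 15) − 0 = 1, and there is no ∂_3, so H_2 = Z.

(K is a triangulation of the torus T^2.)

H_0 = Z,  H_1 = Z^2,  H_2 = Z.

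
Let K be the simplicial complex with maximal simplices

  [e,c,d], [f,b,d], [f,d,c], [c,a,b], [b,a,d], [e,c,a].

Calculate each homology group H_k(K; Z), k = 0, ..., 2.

Take the total order a < b < c < d < e < f on the vertex set. Then K (dimension 2) consists of the simplices:

  0-simplices (6): a, b, c, d, e, f
  1-simplices (12): ab, ac, ad, ae, bc, bd, bf, cd, ce, cf, de, df
  2-simplices (6): abc, abd, ace, bdf, cde, cdf

giving chain groups C_0 ≅ Z^6, C_1 ≅ Z^12, C_2 ≅ Z^6.

Boundary ∂_1: C_1 → C_0 maps an edge to its endpoints' difference, ∂[p,q] = q − p. For instance
  ∂ad = d − a.
This gives a 6×12 integer matrix of rank 5; reducing to Smith normal form yields diagonal entries (1,1,1,1,1).

Boundary ∂_2: C_2 → C_1 sends each 2-simplex [p,q,r] to [q,r] − [p,r] + [p,q]. For instance
  ∂bdf = df − bf + bd,
  ∂cdf = df − cf + cd.
The 12×6 boundary matrix has rank 6 and Smith normal form diag(1,1,1,1,1,1).

From H_k ≅ ker(∂_k) / im(∂_{k+1}) we obtain:

  H_0: rank C_0 − rank ∂_1 = 6 − 5 = 1, and the invariant factors of ∂_1 are all 1, so H_0 ≅ Z.
  H_1: rank ker ∂_1 − rank ∂_2 = (12 − 5) − 6 = 1, and the invariant factors of ∂_2 are all 1, so H_1 ≅ Z.
  H_2: rank ker ∂_2 − rank ∂_3 = (6 − 6) − 0 = 0, and there is no ∂_3, so H_2 ≅ 0.

H_0 ≅ Z,  H_1 ≅ Z,  H_2 = 0.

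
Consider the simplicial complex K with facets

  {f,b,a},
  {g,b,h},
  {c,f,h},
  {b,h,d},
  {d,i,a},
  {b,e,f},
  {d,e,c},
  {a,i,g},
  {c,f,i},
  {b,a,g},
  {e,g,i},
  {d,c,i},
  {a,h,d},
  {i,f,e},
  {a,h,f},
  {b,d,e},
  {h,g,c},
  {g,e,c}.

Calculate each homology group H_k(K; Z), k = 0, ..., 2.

H_0 ≅ Z,  H_1 ≅ Z ⊕ Z_2,  H_2 = 0.

K has 9 vertices, 27 edges, 18 triangles.
rank ∂_0 = 0, rank ∂_1 = 8 ⇒ b_0 = 9 − 0 − 8 = 1; all invariant factors of ∂_1 are 1 so no torsion. So H_0 = Z.
rank ∂_1 = 8, rank ∂_2 = 18 ⇒ b_1 = 27 − 8 − 18 = 1; ∂_2 has invariant factor(s) [2] giving torsion. So H_1 = Z ⊕ Z_2.
rank ∂_2 = 18, rank ∂_3 = 0 ⇒ b_2 = 18 − 18 − 0 = 0. So H_2 = 0.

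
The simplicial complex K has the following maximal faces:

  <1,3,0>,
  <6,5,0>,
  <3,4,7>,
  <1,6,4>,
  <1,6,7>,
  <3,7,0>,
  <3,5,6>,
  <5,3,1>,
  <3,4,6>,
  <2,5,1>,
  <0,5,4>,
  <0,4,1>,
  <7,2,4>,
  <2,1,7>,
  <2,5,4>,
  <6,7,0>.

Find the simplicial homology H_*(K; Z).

Fix the vertex order 0 < 1 < 2 < 3 < 4 < 5 < 6 < 7 and write every simplex with vertices in increasing order. Then dim K = 2 and the simplices of K are:

  0-simplices (8): [0], [1], [2], [3], [4], [5], [6], [7]
  1-simplices (24): (24 of them)
  2-simplices (16): [0,1,3], [0,1,4], [0,3,7], [0,4,5], [0,5,6], [0,6,7], [1,2,5], [1,2,7], [1,3,5], [1,4,6], [1,6,7], [2,4,5], [2,4,7], [3,4,6], [3,4,7], [3,5,6]

so the chain groups are C_0 ≅ Z^8, C_1 ≅ Z^24, C_2 ≅ Z^16.

∂_1: C_1 → C_0 maps an edge to its endpoints' difference, ∂[p,q] = q − p.
The 8×24 boundary matrix has rank 7 and Smith normal form diag(1,1,1,1,1,1,1).

∂_2: C_2 → C_1 sends each 2-simplex [p,q,r] to [q,r] − [p,r] + [p,q]. For instance
  ∂[2,4,7] = [4,7] − [2,7] + [2,4],
  ∂[3,4,6] = [4,6] − [3,6] + [3,4].
The 24×16 boundary matrix has rank 15 and Smith normal form diag(1,1,1,1,1,1,1,1,1,1,1,1,1,1,1).

From H_k ≅ ker(∂_k) / im(∂_{k+1}) we obtain:

  H_0: rank C_0 − rank ∂_1 = 8 − 7 = 1, and the invariant factors of ∂_1 are all 1, so H_0 = Z.
  H_1: rank ker ∂_1 − rank ∂_2 = (24 − 7) − 15 = 2, and the invariant factors of ∂_2 are all 1, so H_1 = Z^2.
  H_2: rank ker ∂_2 − rank ∂_3 = (16 − 15) − 0 = 1, and there is no ∂_3, so H_2 = Z.

H_0 = Z,  H_1 = Z^2,  H_2 = Z.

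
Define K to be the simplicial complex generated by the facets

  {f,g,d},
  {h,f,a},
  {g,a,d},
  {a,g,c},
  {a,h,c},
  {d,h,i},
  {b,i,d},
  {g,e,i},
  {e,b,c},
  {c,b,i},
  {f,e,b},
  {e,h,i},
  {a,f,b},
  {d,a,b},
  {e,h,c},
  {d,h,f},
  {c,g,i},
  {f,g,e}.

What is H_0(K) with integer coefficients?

Take the total order a < b < c < d < e < f < g < h < i on the vertex set. Then K (dimension 2) consists of the simplices:

  0-simplices (9): a, b, c, d, e, f, g, h, i
  1-simplices (27): ab, ac, ad, af, ag, ah, bc, bd, be, bf, bi, ce, cg, ch, ci, df, dg, dh, di, ef, eg, eh, ei, fg, fh, gi, hi
  2-simplices (18): abd, abf, acg, ach, adg, afh, bce, bci, bdi, bef, ceh, cgi, dfg, dfh, dhi, efg, egi, ehi

giving chain groups C_0 ≅ Z^9, C_1 ≅ Z^27, C_2 ≅ Z^18.

The boundary map ∂_1: C_1 → C_0 maps an edge to its endpoints' difference, ∂[p,q] = q − p.
This gives a 9×27 integer matrix of rank 8; reducing to Smith normal form yields diagonal entries (1,1,1,1,1,1,1,1).

∂_2: C_2 → C_1 sends each 2-simplex [p,q,r] to [q,r] − [p,r] + [p,q]. For instance
  ∂bce = ce − be + bc,
  ∂bdi = di − bi + bd.
As a 27×18 matrix over Z this has rank 18, with invariant factors (1,1,1,1,1,1,1,1,1,1,1,1,1,1,1,1,1,2).

Now H_k = ker ∂_k / im ∂_{k+1}, so:

  H_0: rank C_0 − rank ∂_1 = 9 − 8 = 1, and the invariant factors of ∂_1 are all 1, so H_0 ≅ Z.

(K is a triangulation of the Klein bottle.)

H_0 = Z.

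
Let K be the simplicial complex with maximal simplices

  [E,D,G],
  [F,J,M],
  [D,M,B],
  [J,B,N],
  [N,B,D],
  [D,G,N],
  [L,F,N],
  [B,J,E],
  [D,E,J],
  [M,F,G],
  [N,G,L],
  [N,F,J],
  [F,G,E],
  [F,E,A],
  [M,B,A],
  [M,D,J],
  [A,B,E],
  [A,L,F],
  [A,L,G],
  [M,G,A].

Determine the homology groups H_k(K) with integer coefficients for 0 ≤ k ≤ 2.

H_0 = Z,  H_1 = Z ⊕ Z/2Z,  H_2 = 0.

We work with the vertex ordering A < B < D < E < F < G < J < L < M < N. The simplices of K, each written with vertices in increasing order, are:

  0-simplices (10): A, B, D, E, F, G, J, L, M, N
  1-simplices (30): AB, AE, AF, AG, AL, AM, BD, BE, BJ, BM, BN, DE, DG, DJ, DM, DN, EF, EG, EJ, FG, FJ, FL, FM, FN, GL, GM, GN, JM, JN, LN
  2-simplices (20): ABE, ABM, AEF, AFL, AGL, AGM, BDM, BDN, BEJ, BJN, DEG, DEJ, DGN, DJM, EFG, FGM, FJM, FJN, FLN, GLN

so the chain groups are C_0 ≅ Z^10, C_1 ≅ Z^30, C_2 ≅ Z^20.

Boundary ∂_1: C_1 → C_0 is given by ∂[p,q] = [q] − [p].
This gives a 10×30 integer matrix of rank 9; reducing to Smith normal form yields diagonal entries (1,1,1,1,1,1,1,1,1).

The boundary map ∂_2: C_2 → C_1 sends each 2-simplex [p,q,r] to [q,r] − [p,r] + [p,q]. For instance
  ∂ABM = BM − AM + AB,
  ∂DJM = JM − DM + DJ.
As a 30×20 matrix over Z this has rank 20, with invariant factors (1,1,1,1,1,1,1,1,1,1,1,1,1,1,1,1,1,1,1,2).

From H_k ≅ ker(∂_k) / im(∂_{k+1}) we obtain:

  H_0: rank C_0 − rank ∂_1 = 10 − 9 = 1, and the invariant factors of ∂_1 are all 1, so H_0 ≅ Z.
  H_1: rank ker ∂_1 − rank ∂_2 = (30 − 9) − 20 = 1, and ∂_2 has invariant factor 2 > 1, so H_1 ≅ Z ⊕ Z/2Z.
  H_2: rank ker ∂_2 − rank ∂_3 = (20 − 20) − 0 = 0, and there is no ∂_3, so H_2 ≅ 0.

As a check, the Euler characteristic is 10 − 30 + 20 = 0, which agrees with 1 − 1 + 0 = 0.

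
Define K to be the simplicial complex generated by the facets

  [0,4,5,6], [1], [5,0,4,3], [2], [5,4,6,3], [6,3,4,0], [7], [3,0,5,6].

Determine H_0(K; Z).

H_0 ≅ Z^4.

Order the vertices as 0 < 1 < 2 < 3 < 4 < 5 < 6 < 7. Listing each simplex with vertices in this order, K has dimension 3 with simplices:

  0-simplices (8): [0], [1], [2], [3], [4], [5], [6], [7]
  1-simplices (10): [0,3], [0,4], [0,5], [0,6], [3,4], [3,5], [3,6], [4,5], [4,6], [5,6]
  2-simplices (10): [0,3,4], [0,3,5], [0,3,6], [0,4,5], [0,4,6], [0,5,6], [3,4,5], [3,4,6], [3,5,6], [4,5,6]
  3-simplices (5): [0,3,4,5], [0,3,4,6], [0,3,5,6], [0,4,5,6], [3,4,5,6]

so the chain groups are C_0 ≅ Z^8, C_1 ≅ Z^10, C_2 ≅ Z^10, C_3 ≅ Z^5.

The boundary map ∂_1: C_1 → C_0 sends each edge [p,q] (with p < q) to q − p. For instance
  ∂[3,5] = [5] − [3].
The resulting 8×10 matrix has rank 4, and its Smith normal form has invariant factors (1,1,1,1).

Boundary ∂_2: C_2 → C_1 acts by ∂[p,q,r] = [q,r] − [p,r] + [p,q]. For instance
  ∂[0,4,5] = [4,5] − [0,5] + [0,4],
  ∂[4,5,6] = [5,6] − [4,6] + [4,5].
The resulting 10×10 matrix has rank 6, and its Smith normal form has invariant factors (1,1,1,1,1,1).

Boundary ∂_3: C_3 → C_2 sends each 3-simplex σ to the alternating sum Σ_i (−1)^i (σ with its i-th vertex removed). For instance
  ∂[0,3,4,5] = [3,4,5] − [0,4,5] + [0,3,5] − [0,3,4],
  ∂[0,3,5,6] = [3,5,6] − [0,5,6] + [0,3,6] − [0,3,5].
As a 10×5 matrix over Z this has rank 4, with invariant factors (1,1,1,1).

Computing H_k = (kernel of ∂_k) / (image of ∂_{k+1}):

  H_0: rank C_0 − rank ∂_1 = 8 − 4 = 4, and the invariant factors of ∂_1 are all 1, so H_0 ≅ Z^4.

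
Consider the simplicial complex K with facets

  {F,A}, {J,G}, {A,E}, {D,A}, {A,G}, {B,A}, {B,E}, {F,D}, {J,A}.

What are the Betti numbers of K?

Fix the vertex order A < B < D < E < F < G < J and write every simplex with vertices in increasing order. Then dim K = 1 and the simplices of K are:

  0-simplices (7): A, B, D, E, F, G, J
  1-simplices (9): AB, AD, AE, AF, AG, AJ, BE, DF, GJ

giving chain groups C_0 ≅ Z^7, C_1 ≅ Z^9.

∂_1: C_1 → C_0 is given by ∂[p,q] = [q] − [p]. For instance
  ∂AB = B − A.
The resulting 7×9 matrix has rank 6, and its Smith normal form has invariant factors (1,1,1,1,1,1).

Computing H_k = (kernel of ∂_k) / (image of ∂_{k+1}):

  H_0: rank C_0 − rank ∂_1 = 7 − 6 = 1, and the invariant factors of ∂_1 are all 1, so H_0 ≅ Z.
  H_1: rank ker ∂_1 − rank ∂_2 = (9 − 6) − 0 = 3, and there is no ∂_2, so H_1 ≅ Z^3.

Hence the Betti numbers are b_0 = 1, b_1 = 3.

b_0 = 1, b_1 = 3.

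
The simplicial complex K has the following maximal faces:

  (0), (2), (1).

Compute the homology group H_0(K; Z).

We work with the vertex ordering 0 < 1 < 2. The simplices of K, each written with vertices in increasing order, are:

  0-simplices (3): [0], [1], [2]

Hence C_0 ≅ Z^3.

Computing H_k = (kernel of ∂_k) / (image of ∂_{k+1}):

  H_0: rank C_0 − rank ∂_1 = 3 − 0 = 3, and there is no ∂_1, so H_0 ≅ Z^3.

H_0 ≅ Z^3.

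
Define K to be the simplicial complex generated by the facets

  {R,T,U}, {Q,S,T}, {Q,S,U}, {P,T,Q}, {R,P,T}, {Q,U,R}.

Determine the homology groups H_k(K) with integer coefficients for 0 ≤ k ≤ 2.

Take the total order P < Q < R < S < T < U on the vertex set. Then K (dimension 2) consists of the simplices:

  0-simplices (6): P, Q, R, S, T, U
  1-simplices (12): PQ, PR, PT, QR, QS, QT, QU, RT, RU, ST, SU, TU
  2-simplices (6): PQT, PRT, QRU, QST, QSU, RTU

Hence C_0 ≅ Z^6, C_1 ≅ Z^12, C_2 ≅ Z^6.

Boundary ∂_1: C_1 → C_0 maps an edge to its endpoints' difference, ∂[p,q] = q − p.
The resulting 6×12 matrix has rank 5, and its Smith normal form has invariant factors (1,1,1,1,1).

Boundary ∂_2: C_2 → C_1 sends each 2-simplex [p,q,r] to [q,r] − [p,r] + [p,q]. For instance
  ∂QST = ST − QT + QS,
  ∂QSU = SU − QU + QS.
As a 12×6 matrix over Z this has rank 6, with invariant factors (1,1,1,1,1,1).

From H_k ≅ ker(∂_k) / im(∂_{k+1}) we obtain:

  H_0: rank C_0 − rank ∂_1 = 6 − 5 = 1, and the invariant factors of ∂_1 are all 1, so H_0 ≅ Z.
  H_1: rank ker ∂_1 − rank ∂_2 = (12 − 5) − 6 = 1, and the invariant factors of ∂_2 are all 1, so H_1 ≅ Z.
  H_2: rank ker ∂_2 − rank ∂_3 = (6 − 6) − 0 = 0, and there is no ∂_3, so H_2 ≅ 0.

As a check, the Euler characteristic is 6 − 12 + 6 = 0, which agrees with 1 − 1 + 0 = 0.
(K is a triangulation of the cylinder S^1 x I.)

H_0 = Z,  H_1 = Z,  H_2 = 0.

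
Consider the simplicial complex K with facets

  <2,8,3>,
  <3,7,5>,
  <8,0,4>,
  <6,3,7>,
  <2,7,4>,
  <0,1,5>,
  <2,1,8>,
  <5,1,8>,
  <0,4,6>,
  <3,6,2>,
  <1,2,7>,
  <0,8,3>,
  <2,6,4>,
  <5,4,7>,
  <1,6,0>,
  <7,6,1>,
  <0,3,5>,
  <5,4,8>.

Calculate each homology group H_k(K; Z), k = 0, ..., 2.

H_0 ≅ Z,  H_1 ≅ Z × Z/2,  H_2 = 0.

K has 9 vertices, 27 edges, 18 triangles.
rank ∂_0 = 0, rank ∂_1 = 8 ⇒ b_0 = 9 − 0 − 8 = 1; all invariant factors of ∂_1 are 1 so no torsion. So H_0 ≅ Z.
rank ∂_1 = 8, rank ∂_2 = 18 ⇒ b_1 = 27 − 8 − 18 = 1; ∂_2 has invariant factor(s) [2] giving torsion. So H_1 ≅ Z × Z/2.
rank ∂_2 = 18, rank ∂_3 = 0 ⇒ b_2 = 18 − 18 − 0 = 0. So H_2 ≅ 0.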